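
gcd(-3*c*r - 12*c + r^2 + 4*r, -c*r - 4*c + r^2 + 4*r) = r + 4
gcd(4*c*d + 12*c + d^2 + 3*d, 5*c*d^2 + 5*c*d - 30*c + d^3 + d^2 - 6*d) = d + 3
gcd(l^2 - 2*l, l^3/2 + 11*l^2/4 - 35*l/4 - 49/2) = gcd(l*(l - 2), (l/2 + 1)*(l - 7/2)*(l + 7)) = 1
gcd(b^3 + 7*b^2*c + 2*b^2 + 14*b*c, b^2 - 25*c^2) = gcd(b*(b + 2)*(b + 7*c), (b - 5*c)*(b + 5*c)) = 1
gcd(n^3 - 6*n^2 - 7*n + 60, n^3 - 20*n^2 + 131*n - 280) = n - 5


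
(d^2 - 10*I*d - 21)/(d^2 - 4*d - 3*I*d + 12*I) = (d - 7*I)/(d - 4)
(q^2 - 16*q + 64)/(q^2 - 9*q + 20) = (q^2 - 16*q + 64)/(q^2 - 9*q + 20)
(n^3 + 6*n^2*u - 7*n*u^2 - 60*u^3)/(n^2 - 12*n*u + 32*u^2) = (n^3 + 6*n^2*u - 7*n*u^2 - 60*u^3)/(n^2 - 12*n*u + 32*u^2)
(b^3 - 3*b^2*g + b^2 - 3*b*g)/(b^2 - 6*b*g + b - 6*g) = b*(b - 3*g)/(b - 6*g)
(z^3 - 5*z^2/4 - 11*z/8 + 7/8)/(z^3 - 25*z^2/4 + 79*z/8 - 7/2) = (z + 1)/(z - 4)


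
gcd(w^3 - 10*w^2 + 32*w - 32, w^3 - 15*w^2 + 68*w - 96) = w - 4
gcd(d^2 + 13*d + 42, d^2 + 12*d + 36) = d + 6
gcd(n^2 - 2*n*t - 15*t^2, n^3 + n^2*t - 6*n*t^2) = n + 3*t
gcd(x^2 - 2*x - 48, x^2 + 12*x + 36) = x + 6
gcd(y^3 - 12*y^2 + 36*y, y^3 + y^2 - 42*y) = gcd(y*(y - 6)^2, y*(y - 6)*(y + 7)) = y^2 - 6*y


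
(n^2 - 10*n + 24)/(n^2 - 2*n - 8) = (n - 6)/(n + 2)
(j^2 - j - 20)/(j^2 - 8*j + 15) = (j + 4)/(j - 3)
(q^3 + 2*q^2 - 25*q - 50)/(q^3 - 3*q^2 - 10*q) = (q + 5)/q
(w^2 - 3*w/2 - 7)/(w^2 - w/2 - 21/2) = (w + 2)/(w + 3)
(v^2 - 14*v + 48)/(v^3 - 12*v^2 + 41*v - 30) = (v - 8)/(v^2 - 6*v + 5)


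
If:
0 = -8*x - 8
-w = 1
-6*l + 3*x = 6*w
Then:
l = 1/2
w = -1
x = -1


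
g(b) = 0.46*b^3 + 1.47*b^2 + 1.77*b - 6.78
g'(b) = 1.38*b^2 + 2.94*b + 1.77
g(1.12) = -2.31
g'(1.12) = 6.79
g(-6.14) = -68.71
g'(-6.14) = 35.74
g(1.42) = 0.01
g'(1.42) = 8.73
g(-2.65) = -9.71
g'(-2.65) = 3.67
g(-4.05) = -20.39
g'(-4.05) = 12.50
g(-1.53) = -7.69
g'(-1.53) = 0.50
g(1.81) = 3.97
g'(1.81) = 11.61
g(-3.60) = -15.56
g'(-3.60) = 9.07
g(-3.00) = -11.28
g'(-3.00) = 5.37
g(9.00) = 463.56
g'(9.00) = 140.01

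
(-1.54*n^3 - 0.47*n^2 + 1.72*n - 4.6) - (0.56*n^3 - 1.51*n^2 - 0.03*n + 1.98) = -2.1*n^3 + 1.04*n^2 + 1.75*n - 6.58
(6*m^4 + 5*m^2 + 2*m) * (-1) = -6*m^4 - 5*m^2 - 2*m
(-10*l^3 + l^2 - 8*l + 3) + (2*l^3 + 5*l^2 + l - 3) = -8*l^3 + 6*l^2 - 7*l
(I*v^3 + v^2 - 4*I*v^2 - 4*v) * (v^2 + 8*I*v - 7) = I*v^5 - 7*v^4 - 4*I*v^4 + 28*v^3 + I*v^3 - 7*v^2 - 4*I*v^2 + 28*v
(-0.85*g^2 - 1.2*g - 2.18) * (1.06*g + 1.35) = -0.901*g^3 - 2.4195*g^2 - 3.9308*g - 2.943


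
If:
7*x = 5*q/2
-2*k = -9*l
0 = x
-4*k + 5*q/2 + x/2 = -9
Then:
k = 9/4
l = 1/2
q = 0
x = 0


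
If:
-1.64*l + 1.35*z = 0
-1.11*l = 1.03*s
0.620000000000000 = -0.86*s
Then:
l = 0.67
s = -0.72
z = 0.81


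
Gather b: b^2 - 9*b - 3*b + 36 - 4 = b^2 - 12*b + 32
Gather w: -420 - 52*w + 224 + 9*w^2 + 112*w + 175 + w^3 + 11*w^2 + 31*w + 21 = w^3 + 20*w^2 + 91*w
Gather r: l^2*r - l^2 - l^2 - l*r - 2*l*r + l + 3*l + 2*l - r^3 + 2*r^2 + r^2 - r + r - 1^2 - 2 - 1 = -2*l^2 + 6*l - r^3 + 3*r^2 + r*(l^2 - 3*l) - 4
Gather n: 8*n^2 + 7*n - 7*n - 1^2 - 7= 8*n^2 - 8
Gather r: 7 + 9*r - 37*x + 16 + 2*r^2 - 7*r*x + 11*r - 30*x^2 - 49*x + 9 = 2*r^2 + r*(20 - 7*x) - 30*x^2 - 86*x + 32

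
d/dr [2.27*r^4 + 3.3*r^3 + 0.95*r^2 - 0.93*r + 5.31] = 9.08*r^3 + 9.9*r^2 + 1.9*r - 0.93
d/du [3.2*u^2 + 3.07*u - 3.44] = 6.4*u + 3.07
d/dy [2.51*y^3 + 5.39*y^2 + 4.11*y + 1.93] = 7.53*y^2 + 10.78*y + 4.11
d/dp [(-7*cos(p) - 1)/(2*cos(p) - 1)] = -9*sin(p)/(2*cos(p) - 1)^2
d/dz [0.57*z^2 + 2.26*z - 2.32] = 1.14*z + 2.26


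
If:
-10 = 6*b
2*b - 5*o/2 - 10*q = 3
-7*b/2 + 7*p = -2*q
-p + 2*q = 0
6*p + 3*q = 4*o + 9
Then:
No Solution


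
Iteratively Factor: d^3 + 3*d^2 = (d + 3)*(d^2) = d*(d + 3)*(d)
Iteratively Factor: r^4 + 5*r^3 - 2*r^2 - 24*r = (r + 3)*(r^3 + 2*r^2 - 8*r) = r*(r + 3)*(r^2 + 2*r - 8) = r*(r - 2)*(r + 3)*(r + 4)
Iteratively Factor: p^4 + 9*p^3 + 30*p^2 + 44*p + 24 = (p + 3)*(p^3 + 6*p^2 + 12*p + 8) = (p + 2)*(p + 3)*(p^2 + 4*p + 4) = (p + 2)^2*(p + 3)*(p + 2)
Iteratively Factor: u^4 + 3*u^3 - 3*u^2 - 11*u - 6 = (u - 2)*(u^3 + 5*u^2 + 7*u + 3) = (u - 2)*(u + 3)*(u^2 + 2*u + 1) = (u - 2)*(u + 1)*(u + 3)*(u + 1)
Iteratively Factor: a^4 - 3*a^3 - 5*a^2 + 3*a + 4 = (a - 4)*(a^3 + a^2 - a - 1) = (a - 4)*(a - 1)*(a^2 + 2*a + 1) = (a - 4)*(a - 1)*(a + 1)*(a + 1)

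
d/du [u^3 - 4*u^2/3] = u*(9*u - 8)/3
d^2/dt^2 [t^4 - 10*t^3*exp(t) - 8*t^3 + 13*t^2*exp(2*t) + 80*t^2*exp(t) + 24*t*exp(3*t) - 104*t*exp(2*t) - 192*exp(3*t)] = -10*t^3*exp(t) + 52*t^2*exp(2*t) + 20*t^2*exp(t) + 12*t^2 + 216*t*exp(3*t) - 312*t*exp(2*t) + 260*t*exp(t) - 48*t - 1584*exp(3*t) - 390*exp(2*t) + 160*exp(t)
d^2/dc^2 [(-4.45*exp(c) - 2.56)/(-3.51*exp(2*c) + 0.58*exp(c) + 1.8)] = (54.824445*exp(4*c) + 135.217134*exp(3*c) + 153.055656*exp(2*c) + 60.911704*exp(c) + 11.74536)*exp(c)/(43.243551*exp(6*c) - 21.436974*exp(5*c) - 62.986248*exp(4*c) + 21.791528*exp(3*c) + 32.30064*exp(2*c) - 5.6376*exp(c) - 5.832)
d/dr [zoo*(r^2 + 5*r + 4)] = zoo*(r + 1)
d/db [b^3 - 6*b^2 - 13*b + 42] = 3*b^2 - 12*b - 13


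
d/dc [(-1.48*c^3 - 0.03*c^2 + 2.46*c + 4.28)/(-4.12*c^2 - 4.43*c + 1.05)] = (6.0976*c^4 + 13.1128*c^3 + 5.6061*c^2 + 35.2042*c + 21.5434)/(16.9744*c^4 + 36.5032*c^3 + 10.9729*c^2 - 9.303*c + 1.1025)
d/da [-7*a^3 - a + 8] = -21*a^2 - 1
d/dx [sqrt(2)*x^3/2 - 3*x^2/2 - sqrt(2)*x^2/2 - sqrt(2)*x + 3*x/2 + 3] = 3*sqrt(2)*x^2/2 - 3*x - sqrt(2)*x - sqrt(2) + 3/2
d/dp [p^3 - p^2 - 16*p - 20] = 3*p^2 - 2*p - 16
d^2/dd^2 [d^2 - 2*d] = 2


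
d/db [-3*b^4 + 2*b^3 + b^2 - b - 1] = -12*b^3 + 6*b^2 + 2*b - 1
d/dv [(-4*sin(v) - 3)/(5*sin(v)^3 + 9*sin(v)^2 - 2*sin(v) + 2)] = (40*sin(v)^3 + 81*sin(v)^2 + 54*sin(v) - 14)*cos(v)/(5*sin(v)^3 + 9*sin(v)^2 - 2*sin(v) + 2)^2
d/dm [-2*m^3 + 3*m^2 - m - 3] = -6*m^2 + 6*m - 1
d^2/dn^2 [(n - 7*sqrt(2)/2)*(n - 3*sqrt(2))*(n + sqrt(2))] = 6*n - 11*sqrt(2)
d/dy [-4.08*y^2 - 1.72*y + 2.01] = -8.16*y - 1.72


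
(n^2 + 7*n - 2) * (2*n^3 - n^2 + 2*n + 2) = 2*n^5 + 13*n^4 - 9*n^3 + 18*n^2 + 10*n - 4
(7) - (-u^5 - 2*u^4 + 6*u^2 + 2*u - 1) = u^5 + 2*u^4 - 6*u^2 - 2*u + 8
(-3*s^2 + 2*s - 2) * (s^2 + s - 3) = -3*s^4 - s^3 + 9*s^2 - 8*s + 6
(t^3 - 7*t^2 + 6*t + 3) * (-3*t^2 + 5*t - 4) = -3*t^5 + 26*t^4 - 57*t^3 + 49*t^2 - 9*t - 12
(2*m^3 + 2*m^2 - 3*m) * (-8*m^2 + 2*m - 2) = -16*m^5 - 12*m^4 + 24*m^3 - 10*m^2 + 6*m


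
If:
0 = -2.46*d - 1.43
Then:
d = -0.58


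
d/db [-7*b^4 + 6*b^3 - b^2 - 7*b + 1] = -28*b^3 + 18*b^2 - 2*b - 7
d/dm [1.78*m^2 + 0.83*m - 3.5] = 3.56*m + 0.83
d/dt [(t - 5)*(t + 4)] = 2*t - 1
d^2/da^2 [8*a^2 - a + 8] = 16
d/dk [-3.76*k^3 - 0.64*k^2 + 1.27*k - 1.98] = -11.28*k^2 - 1.28*k + 1.27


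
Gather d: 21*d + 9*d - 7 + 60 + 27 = 30*d + 80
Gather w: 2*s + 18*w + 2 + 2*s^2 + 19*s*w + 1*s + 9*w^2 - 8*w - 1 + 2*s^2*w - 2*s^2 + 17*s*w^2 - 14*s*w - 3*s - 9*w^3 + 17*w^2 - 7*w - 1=-9*w^3 + w^2*(17*s + 26) + w*(2*s^2 + 5*s + 3)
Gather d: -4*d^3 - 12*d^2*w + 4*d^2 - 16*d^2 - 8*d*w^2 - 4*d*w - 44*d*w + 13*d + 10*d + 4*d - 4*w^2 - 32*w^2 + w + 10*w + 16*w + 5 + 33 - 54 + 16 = -4*d^3 + d^2*(-12*w - 12) + d*(-8*w^2 - 48*w + 27) - 36*w^2 + 27*w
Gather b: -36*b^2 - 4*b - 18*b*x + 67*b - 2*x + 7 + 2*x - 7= -36*b^2 + b*(63 - 18*x)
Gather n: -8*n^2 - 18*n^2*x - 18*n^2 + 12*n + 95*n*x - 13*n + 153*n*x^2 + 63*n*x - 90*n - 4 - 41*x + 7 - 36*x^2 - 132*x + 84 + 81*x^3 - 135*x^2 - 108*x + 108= n^2*(-18*x - 26) + n*(153*x^2 + 158*x - 91) + 81*x^3 - 171*x^2 - 281*x + 195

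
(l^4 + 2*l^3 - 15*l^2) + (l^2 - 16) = l^4 + 2*l^3 - 14*l^2 - 16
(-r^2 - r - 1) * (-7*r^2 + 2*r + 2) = 7*r^4 + 5*r^3 + 3*r^2 - 4*r - 2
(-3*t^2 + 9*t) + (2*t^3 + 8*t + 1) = 2*t^3 - 3*t^2 + 17*t + 1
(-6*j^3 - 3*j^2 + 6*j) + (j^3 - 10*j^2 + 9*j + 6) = -5*j^3 - 13*j^2 + 15*j + 6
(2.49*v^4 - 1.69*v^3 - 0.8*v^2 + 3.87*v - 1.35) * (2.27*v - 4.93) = 5.6523*v^5 - 16.112*v^4 + 6.5157*v^3 + 12.7289*v^2 - 22.1436*v + 6.6555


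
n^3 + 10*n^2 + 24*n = n*(n + 4)*(n + 6)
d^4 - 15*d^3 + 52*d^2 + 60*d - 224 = (d - 8)*(d - 7)*(d - 2)*(d + 2)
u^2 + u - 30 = (u - 5)*(u + 6)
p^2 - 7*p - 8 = (p - 8)*(p + 1)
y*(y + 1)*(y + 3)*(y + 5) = y^4 + 9*y^3 + 23*y^2 + 15*y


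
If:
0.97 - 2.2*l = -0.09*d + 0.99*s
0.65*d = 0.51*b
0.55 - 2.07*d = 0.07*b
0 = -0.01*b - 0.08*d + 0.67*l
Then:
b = 0.32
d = 0.25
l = 0.04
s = 0.92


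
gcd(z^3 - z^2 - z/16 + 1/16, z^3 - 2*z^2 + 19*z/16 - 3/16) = z^2 - 5*z/4 + 1/4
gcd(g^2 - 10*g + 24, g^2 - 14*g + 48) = g - 6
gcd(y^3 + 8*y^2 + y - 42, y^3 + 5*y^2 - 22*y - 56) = y + 7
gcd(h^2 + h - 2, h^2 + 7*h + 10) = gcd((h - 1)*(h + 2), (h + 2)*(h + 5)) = h + 2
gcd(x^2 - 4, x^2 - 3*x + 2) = x - 2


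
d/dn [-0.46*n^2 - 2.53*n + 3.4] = -0.92*n - 2.53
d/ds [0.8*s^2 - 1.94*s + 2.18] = 1.6*s - 1.94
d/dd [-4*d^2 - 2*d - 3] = -8*d - 2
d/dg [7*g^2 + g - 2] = 14*g + 1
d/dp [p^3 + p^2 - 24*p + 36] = 3*p^2 + 2*p - 24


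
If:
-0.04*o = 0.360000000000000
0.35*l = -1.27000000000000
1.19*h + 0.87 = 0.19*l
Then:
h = -1.31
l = -3.63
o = -9.00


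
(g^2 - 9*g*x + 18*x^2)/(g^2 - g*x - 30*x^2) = (g - 3*x)/(g + 5*x)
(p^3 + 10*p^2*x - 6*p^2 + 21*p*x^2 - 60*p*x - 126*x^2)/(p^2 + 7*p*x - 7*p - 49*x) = (p^2 + 3*p*x - 6*p - 18*x)/(p - 7)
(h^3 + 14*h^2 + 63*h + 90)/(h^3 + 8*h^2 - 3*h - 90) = (h + 3)/(h - 3)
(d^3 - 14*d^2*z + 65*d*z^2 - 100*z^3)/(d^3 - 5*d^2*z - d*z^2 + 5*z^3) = (-d^2 + 9*d*z - 20*z^2)/(-d^2 + z^2)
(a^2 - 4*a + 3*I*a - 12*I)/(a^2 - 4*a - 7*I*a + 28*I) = (a + 3*I)/(a - 7*I)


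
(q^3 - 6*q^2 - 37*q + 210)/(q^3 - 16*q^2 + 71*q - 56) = (q^2 + q - 30)/(q^2 - 9*q + 8)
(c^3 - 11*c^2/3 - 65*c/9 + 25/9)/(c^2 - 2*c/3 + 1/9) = (3*c^2 - 10*c - 25)/(3*c - 1)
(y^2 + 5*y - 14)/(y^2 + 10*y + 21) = (y - 2)/(y + 3)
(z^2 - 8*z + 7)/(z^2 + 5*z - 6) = (z - 7)/(z + 6)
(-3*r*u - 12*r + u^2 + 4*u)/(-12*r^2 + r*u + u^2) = (u + 4)/(4*r + u)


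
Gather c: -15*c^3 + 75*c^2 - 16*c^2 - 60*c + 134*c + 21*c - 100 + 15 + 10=-15*c^3 + 59*c^2 + 95*c - 75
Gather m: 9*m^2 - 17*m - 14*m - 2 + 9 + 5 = 9*m^2 - 31*m + 12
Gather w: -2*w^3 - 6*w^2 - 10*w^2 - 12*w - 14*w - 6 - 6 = -2*w^3 - 16*w^2 - 26*w - 12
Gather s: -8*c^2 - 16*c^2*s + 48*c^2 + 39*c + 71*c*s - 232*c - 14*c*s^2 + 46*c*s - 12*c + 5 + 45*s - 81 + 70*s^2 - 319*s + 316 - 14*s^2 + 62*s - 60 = 40*c^2 - 205*c + s^2*(56 - 14*c) + s*(-16*c^2 + 117*c - 212) + 180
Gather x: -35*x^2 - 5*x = -35*x^2 - 5*x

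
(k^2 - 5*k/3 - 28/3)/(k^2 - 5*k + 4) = (k + 7/3)/(k - 1)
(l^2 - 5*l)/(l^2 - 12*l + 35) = l/(l - 7)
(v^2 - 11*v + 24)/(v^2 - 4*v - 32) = (v - 3)/(v + 4)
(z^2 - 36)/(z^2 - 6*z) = (z + 6)/z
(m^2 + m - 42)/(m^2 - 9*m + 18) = (m + 7)/(m - 3)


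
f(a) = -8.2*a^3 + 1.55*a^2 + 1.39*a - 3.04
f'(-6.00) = -902.81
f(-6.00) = 1815.62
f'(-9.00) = -2019.11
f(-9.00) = 6087.80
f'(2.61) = -158.10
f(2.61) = -134.65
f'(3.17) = -235.99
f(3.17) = -244.27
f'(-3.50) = -310.81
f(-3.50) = 362.66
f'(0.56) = -4.59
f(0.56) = -3.22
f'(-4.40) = -488.51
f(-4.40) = 719.36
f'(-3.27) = -271.79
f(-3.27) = 295.71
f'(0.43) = -1.83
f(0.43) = -2.81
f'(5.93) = -845.28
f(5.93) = -1650.22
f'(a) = -24.6*a^2 + 3.1*a + 1.39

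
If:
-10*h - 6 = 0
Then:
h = -3/5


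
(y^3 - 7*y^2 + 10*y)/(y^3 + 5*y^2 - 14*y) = (y - 5)/(y + 7)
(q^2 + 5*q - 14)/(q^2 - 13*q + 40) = (q^2 + 5*q - 14)/(q^2 - 13*q + 40)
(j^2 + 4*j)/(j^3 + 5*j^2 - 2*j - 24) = j/(j^2 + j - 6)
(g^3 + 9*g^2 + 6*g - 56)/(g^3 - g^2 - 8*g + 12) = (g^2 + 11*g + 28)/(g^2 + g - 6)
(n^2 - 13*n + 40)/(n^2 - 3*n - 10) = (n - 8)/(n + 2)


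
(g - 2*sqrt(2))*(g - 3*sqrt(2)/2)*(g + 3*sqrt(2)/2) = g^3 - 2*sqrt(2)*g^2 - 9*g/2 + 9*sqrt(2)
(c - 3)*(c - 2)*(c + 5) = c^3 - 19*c + 30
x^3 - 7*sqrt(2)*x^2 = x^2*(x - 7*sqrt(2))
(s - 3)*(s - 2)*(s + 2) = s^3 - 3*s^2 - 4*s + 12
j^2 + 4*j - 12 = (j - 2)*(j + 6)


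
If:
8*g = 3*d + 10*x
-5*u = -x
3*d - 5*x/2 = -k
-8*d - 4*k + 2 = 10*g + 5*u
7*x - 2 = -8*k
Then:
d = 28/2229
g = 248/2229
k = 391/2229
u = 38/2229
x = 190/2229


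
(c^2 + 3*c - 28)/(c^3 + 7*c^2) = (c - 4)/c^2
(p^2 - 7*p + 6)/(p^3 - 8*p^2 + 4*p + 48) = (p - 1)/(p^2 - 2*p - 8)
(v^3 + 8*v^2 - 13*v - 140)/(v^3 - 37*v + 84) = (v + 5)/(v - 3)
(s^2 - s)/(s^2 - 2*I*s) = (s - 1)/(s - 2*I)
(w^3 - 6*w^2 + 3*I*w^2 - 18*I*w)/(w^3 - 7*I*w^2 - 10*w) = (w^2 + 3*w*(-2 + I) - 18*I)/(w^2 - 7*I*w - 10)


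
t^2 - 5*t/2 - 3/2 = (t - 3)*(t + 1/2)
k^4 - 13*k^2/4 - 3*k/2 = k*(k - 2)*(k + 1/2)*(k + 3/2)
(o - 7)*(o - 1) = o^2 - 8*o + 7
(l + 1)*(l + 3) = l^2 + 4*l + 3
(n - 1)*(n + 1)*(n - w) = n^3 - n^2*w - n + w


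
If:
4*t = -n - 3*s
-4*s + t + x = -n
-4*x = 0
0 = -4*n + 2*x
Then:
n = 0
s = 0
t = 0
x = 0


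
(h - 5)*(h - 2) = h^2 - 7*h + 10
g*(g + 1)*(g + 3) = g^3 + 4*g^2 + 3*g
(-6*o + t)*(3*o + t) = -18*o^2 - 3*o*t + t^2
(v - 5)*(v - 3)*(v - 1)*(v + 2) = v^4 - 7*v^3 + 5*v^2 + 31*v - 30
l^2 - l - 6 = (l - 3)*(l + 2)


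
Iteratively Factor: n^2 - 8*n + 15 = (n - 3)*(n - 5)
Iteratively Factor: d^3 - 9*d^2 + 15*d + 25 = (d - 5)*(d^2 - 4*d - 5) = (d - 5)*(d + 1)*(d - 5)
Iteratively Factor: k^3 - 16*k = (k - 4)*(k^2 + 4*k) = k*(k - 4)*(k + 4)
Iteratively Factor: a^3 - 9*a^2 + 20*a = (a - 4)*(a^2 - 5*a) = (a - 5)*(a - 4)*(a)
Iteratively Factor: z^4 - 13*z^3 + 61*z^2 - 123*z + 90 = (z - 3)*(z^3 - 10*z^2 + 31*z - 30) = (z - 3)^2*(z^2 - 7*z + 10) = (z - 5)*(z - 3)^2*(z - 2)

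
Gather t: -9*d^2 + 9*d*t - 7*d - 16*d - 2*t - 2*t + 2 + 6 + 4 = -9*d^2 - 23*d + t*(9*d - 4) + 12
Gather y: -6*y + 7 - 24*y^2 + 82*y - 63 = -24*y^2 + 76*y - 56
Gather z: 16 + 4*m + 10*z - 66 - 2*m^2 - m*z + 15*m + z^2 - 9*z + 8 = -2*m^2 + 19*m + z^2 + z*(1 - m) - 42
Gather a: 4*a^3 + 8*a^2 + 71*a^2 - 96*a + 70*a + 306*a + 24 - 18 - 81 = 4*a^3 + 79*a^2 + 280*a - 75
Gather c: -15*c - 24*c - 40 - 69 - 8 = -39*c - 117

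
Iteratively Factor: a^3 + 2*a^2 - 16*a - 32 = (a + 4)*(a^2 - 2*a - 8) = (a + 2)*(a + 4)*(a - 4)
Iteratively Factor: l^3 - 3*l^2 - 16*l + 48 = (l + 4)*(l^2 - 7*l + 12) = (l - 3)*(l + 4)*(l - 4)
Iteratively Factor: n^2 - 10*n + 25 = (n - 5)*(n - 5)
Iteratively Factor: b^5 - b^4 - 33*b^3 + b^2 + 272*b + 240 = (b + 1)*(b^4 - 2*b^3 - 31*b^2 + 32*b + 240) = (b + 1)*(b + 3)*(b^3 - 5*b^2 - 16*b + 80) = (b - 5)*(b + 1)*(b + 3)*(b^2 - 16) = (b - 5)*(b - 4)*(b + 1)*(b + 3)*(b + 4)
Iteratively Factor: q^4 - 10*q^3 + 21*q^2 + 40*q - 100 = (q - 5)*(q^3 - 5*q^2 - 4*q + 20) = (q - 5)^2*(q^2 - 4) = (q - 5)^2*(q + 2)*(q - 2)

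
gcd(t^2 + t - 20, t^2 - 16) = t - 4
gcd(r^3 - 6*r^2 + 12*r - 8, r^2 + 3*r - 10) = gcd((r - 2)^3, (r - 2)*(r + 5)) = r - 2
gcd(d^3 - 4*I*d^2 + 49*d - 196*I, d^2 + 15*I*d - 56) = d + 7*I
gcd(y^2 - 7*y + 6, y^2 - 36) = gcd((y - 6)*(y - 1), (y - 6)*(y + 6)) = y - 6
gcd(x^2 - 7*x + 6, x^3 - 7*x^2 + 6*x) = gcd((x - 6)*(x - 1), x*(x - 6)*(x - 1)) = x^2 - 7*x + 6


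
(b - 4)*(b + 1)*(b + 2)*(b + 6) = b^4 + 5*b^3 - 16*b^2 - 68*b - 48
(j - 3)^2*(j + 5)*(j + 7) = j^4 + 6*j^3 - 28*j^2 - 102*j + 315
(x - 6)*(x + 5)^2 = x^3 + 4*x^2 - 35*x - 150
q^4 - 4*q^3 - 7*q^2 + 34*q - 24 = (q - 4)*(q - 2)*(q - 1)*(q + 3)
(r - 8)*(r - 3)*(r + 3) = r^3 - 8*r^2 - 9*r + 72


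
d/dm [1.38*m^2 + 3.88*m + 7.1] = 2.76*m + 3.88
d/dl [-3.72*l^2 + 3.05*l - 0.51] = 3.05 - 7.44*l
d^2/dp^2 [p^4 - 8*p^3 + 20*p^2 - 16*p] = 12*p^2 - 48*p + 40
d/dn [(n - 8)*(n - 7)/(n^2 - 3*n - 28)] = 12/(n^2 + 8*n + 16)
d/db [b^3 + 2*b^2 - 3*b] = 3*b^2 + 4*b - 3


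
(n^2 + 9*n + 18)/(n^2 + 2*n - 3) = (n + 6)/(n - 1)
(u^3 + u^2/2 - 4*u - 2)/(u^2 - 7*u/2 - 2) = (u^2 - 4)/(u - 4)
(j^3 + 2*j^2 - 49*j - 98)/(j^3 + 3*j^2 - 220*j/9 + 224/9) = 9*(j^2 - 5*j - 14)/(9*j^2 - 36*j + 32)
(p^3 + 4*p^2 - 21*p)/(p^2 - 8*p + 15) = p*(p + 7)/(p - 5)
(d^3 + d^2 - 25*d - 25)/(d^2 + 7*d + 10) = (d^2 - 4*d - 5)/(d + 2)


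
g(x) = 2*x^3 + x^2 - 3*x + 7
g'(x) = 6*x^2 + 2*x - 3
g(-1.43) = 7.49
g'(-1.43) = 6.41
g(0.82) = 6.32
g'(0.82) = 2.67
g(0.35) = 6.16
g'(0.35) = -1.56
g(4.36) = 178.69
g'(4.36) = 119.78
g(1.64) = 13.59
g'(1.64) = 16.42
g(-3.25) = -41.34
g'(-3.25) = 53.88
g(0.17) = 6.53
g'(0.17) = -2.49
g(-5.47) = -274.00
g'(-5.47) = 165.59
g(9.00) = 1519.00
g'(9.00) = 501.00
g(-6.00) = -371.00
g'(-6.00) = 201.00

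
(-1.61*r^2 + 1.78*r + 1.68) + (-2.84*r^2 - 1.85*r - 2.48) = -4.45*r^2 - 0.0700000000000001*r - 0.8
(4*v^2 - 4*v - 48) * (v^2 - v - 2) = 4*v^4 - 8*v^3 - 52*v^2 + 56*v + 96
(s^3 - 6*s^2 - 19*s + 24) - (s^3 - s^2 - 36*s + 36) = -5*s^2 + 17*s - 12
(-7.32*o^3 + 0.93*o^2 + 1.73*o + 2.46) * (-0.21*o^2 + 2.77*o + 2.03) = 1.5372*o^5 - 20.4717*o^4 - 12.6468*o^3 + 6.1634*o^2 + 10.3261*o + 4.9938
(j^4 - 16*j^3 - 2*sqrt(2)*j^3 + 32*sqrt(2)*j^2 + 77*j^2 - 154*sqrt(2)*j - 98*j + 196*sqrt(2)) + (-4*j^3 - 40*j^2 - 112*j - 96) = j^4 - 20*j^3 - 2*sqrt(2)*j^3 + 37*j^2 + 32*sqrt(2)*j^2 - 154*sqrt(2)*j - 210*j - 96 + 196*sqrt(2)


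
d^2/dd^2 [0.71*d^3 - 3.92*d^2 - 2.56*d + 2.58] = 4.26*d - 7.84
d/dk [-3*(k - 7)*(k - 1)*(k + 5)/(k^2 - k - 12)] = 3*(-k^4 + 2*k^3 - 2*k - 431)/(k^4 - 2*k^3 - 23*k^2 + 24*k + 144)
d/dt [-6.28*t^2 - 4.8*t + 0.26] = -12.56*t - 4.8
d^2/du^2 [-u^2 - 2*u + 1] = -2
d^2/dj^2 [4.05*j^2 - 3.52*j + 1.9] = 8.10000000000000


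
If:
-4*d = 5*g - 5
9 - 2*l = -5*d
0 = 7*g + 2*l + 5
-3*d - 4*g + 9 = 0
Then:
No Solution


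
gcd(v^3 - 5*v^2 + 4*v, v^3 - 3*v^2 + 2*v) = v^2 - v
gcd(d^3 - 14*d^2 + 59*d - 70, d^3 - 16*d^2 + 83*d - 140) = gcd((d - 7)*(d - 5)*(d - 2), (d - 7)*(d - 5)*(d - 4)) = d^2 - 12*d + 35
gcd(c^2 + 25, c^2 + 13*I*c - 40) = c + 5*I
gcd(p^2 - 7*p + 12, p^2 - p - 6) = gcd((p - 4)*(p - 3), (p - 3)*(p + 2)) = p - 3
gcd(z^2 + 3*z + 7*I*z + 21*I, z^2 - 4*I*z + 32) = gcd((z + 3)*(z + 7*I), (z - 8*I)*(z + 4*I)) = 1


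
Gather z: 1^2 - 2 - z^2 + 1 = -z^2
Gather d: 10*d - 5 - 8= 10*d - 13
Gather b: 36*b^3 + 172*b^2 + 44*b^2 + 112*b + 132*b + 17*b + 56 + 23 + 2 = 36*b^3 + 216*b^2 + 261*b + 81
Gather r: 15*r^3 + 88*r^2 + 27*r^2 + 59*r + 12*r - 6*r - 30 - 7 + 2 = 15*r^3 + 115*r^2 + 65*r - 35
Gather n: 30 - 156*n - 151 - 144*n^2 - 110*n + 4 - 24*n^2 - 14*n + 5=-168*n^2 - 280*n - 112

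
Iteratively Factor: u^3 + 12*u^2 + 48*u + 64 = (u + 4)*(u^2 + 8*u + 16) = (u + 4)^2*(u + 4)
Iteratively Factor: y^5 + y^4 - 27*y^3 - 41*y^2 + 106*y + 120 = (y - 2)*(y^4 + 3*y^3 - 21*y^2 - 83*y - 60) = (y - 2)*(y + 3)*(y^3 - 21*y - 20) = (y - 2)*(y + 3)*(y + 4)*(y^2 - 4*y - 5) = (y - 2)*(y + 1)*(y + 3)*(y + 4)*(y - 5)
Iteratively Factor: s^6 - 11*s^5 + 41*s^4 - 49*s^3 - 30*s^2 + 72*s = (s - 3)*(s^5 - 8*s^4 + 17*s^3 + 2*s^2 - 24*s) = (s - 3)*(s + 1)*(s^4 - 9*s^3 + 26*s^2 - 24*s) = (s - 4)*(s - 3)*(s + 1)*(s^3 - 5*s^2 + 6*s) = (s - 4)*(s - 3)^2*(s + 1)*(s^2 - 2*s) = (s - 4)*(s - 3)^2*(s - 2)*(s + 1)*(s)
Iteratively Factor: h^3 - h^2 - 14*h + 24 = (h + 4)*(h^2 - 5*h + 6) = (h - 3)*(h + 4)*(h - 2)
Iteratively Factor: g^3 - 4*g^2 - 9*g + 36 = (g - 3)*(g^2 - g - 12) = (g - 3)*(g + 3)*(g - 4)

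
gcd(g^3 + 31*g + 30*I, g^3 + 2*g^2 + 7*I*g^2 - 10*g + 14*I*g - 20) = g + 5*I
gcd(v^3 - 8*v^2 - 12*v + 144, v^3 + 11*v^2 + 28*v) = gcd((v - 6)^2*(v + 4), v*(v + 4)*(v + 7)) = v + 4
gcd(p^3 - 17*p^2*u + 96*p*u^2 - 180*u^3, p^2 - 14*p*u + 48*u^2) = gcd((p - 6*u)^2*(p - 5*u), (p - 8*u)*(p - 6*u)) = p - 6*u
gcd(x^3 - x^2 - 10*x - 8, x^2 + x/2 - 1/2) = x + 1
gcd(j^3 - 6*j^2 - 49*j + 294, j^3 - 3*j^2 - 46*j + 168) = j^2 + j - 42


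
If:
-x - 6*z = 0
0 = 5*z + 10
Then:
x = 12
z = -2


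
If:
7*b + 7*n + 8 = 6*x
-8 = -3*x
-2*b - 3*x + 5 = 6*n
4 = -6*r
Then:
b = 69/28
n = -37/28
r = -2/3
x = 8/3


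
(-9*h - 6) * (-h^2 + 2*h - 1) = 9*h^3 - 12*h^2 - 3*h + 6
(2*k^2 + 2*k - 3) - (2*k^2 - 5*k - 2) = 7*k - 1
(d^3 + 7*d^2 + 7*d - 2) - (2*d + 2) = d^3 + 7*d^2 + 5*d - 4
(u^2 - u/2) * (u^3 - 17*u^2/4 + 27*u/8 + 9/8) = u^5 - 19*u^4/4 + 11*u^3/2 - 9*u^2/16 - 9*u/16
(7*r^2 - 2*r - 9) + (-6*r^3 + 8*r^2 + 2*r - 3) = -6*r^3 + 15*r^2 - 12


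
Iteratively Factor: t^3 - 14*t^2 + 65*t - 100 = (t - 5)*(t^2 - 9*t + 20) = (t - 5)*(t - 4)*(t - 5)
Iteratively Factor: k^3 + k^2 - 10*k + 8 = (k - 1)*(k^2 + 2*k - 8) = (k - 2)*(k - 1)*(k + 4)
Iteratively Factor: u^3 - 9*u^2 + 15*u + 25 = (u - 5)*(u^2 - 4*u - 5) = (u - 5)*(u + 1)*(u - 5)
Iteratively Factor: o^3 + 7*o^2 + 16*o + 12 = (o + 2)*(o^2 + 5*o + 6) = (o + 2)^2*(o + 3)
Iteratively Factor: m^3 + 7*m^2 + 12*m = (m + 4)*(m^2 + 3*m) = (m + 3)*(m + 4)*(m)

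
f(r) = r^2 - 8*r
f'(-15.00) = -38.00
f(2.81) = -14.58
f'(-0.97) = -9.94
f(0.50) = -3.75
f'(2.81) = -2.38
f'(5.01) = 2.02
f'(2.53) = -2.94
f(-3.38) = 38.46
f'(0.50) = -7.00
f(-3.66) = 42.68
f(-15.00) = 345.00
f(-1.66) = 16.04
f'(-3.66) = -15.32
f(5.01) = -14.98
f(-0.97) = 8.70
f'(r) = 2*r - 8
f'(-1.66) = -11.32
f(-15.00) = 345.00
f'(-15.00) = -38.00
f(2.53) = -13.84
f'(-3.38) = -14.76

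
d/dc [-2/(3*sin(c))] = 2*cos(c)/(3*sin(c)^2)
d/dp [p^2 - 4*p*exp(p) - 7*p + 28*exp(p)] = -4*p*exp(p) + 2*p + 24*exp(p) - 7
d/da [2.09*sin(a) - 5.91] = 2.09*cos(a)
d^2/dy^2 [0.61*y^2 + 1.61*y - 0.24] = 1.22000000000000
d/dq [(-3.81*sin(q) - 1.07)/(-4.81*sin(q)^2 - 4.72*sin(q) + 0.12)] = (-10.2934*sin(q) + 9.16305*cos(2*q) - 14.67065)*cos(q)/(4.81*sin(q)^2 + 4.72*sin(q) - 0.12)^2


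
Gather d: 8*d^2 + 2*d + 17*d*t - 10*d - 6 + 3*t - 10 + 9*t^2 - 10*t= 8*d^2 + d*(17*t - 8) + 9*t^2 - 7*t - 16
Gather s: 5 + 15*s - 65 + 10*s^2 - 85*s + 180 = 10*s^2 - 70*s + 120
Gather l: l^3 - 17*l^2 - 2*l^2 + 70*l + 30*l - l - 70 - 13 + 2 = l^3 - 19*l^2 + 99*l - 81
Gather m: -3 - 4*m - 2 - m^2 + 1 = -m^2 - 4*m - 4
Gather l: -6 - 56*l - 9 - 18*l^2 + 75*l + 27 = -18*l^2 + 19*l + 12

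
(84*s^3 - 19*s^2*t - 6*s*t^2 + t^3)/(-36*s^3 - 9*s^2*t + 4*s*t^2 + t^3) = (-7*s + t)/(3*s + t)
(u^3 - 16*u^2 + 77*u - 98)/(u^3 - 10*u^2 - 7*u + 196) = (u - 2)/(u + 4)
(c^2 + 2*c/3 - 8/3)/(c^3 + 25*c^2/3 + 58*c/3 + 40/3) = (3*c - 4)/(3*c^2 + 19*c + 20)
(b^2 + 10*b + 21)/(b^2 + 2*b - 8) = (b^2 + 10*b + 21)/(b^2 + 2*b - 8)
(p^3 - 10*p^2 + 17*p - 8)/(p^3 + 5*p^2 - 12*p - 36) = (p^3 - 10*p^2 + 17*p - 8)/(p^3 + 5*p^2 - 12*p - 36)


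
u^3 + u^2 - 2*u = u*(u - 1)*(u + 2)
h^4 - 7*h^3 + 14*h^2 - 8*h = h*(h - 4)*(h - 2)*(h - 1)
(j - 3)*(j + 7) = j^2 + 4*j - 21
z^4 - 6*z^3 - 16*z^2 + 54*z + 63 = (z - 7)*(z - 3)*(z + 1)*(z + 3)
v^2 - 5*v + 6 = (v - 3)*(v - 2)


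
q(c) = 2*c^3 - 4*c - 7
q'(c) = 6*c^2 - 4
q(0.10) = -7.40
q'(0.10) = -3.94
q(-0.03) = -6.88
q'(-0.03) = -3.99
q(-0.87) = -4.84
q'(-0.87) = 0.54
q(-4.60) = -183.27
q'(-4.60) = 122.96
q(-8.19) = -1072.95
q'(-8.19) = 398.46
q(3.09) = 39.65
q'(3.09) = 53.29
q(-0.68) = -4.91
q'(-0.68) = -1.23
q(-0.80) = -4.82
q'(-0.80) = -0.16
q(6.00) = 401.00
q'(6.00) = 212.00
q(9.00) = 1415.00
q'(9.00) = 482.00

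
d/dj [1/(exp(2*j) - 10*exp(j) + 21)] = 2*(5 - exp(j))*exp(j)/(exp(2*j) - 10*exp(j) + 21)^2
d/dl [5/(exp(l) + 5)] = -5*exp(l)/(exp(l) + 5)^2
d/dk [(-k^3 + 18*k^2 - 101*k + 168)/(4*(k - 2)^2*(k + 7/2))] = (-35*k^3 + 374*k^2 - 805*k - 266)/(2*(4*k^5 + 4*k^4 - 71*k^3 + 10*k^2 + 364*k - 392))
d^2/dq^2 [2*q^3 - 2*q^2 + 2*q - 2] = 12*q - 4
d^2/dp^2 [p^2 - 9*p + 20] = 2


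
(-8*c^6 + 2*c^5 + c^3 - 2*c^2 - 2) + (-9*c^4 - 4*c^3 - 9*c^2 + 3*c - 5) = -8*c^6 + 2*c^5 - 9*c^4 - 3*c^3 - 11*c^2 + 3*c - 7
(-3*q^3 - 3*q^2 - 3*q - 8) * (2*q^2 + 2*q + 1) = -6*q^5 - 12*q^4 - 15*q^3 - 25*q^2 - 19*q - 8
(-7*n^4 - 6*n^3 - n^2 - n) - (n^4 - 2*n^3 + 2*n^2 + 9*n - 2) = -8*n^4 - 4*n^3 - 3*n^2 - 10*n + 2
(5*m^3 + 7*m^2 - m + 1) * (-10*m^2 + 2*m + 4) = -50*m^5 - 60*m^4 + 44*m^3 + 16*m^2 - 2*m + 4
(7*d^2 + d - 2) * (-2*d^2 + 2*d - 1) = -14*d^4 + 12*d^3 - d^2 - 5*d + 2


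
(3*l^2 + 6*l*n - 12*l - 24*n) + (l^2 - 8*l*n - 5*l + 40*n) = 4*l^2 - 2*l*n - 17*l + 16*n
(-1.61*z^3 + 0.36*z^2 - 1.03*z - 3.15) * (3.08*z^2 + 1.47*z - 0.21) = -4.9588*z^5 - 1.2579*z^4 - 2.3051*z^3 - 11.2917*z^2 - 4.4142*z + 0.6615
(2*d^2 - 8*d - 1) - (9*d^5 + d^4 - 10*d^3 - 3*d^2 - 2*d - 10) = -9*d^5 - d^4 + 10*d^3 + 5*d^2 - 6*d + 9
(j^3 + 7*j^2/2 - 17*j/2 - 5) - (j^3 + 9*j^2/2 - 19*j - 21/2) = -j^2 + 21*j/2 + 11/2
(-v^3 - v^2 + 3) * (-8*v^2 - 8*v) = 8*v^5 + 16*v^4 + 8*v^3 - 24*v^2 - 24*v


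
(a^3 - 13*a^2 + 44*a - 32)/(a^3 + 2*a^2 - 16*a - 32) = (a^2 - 9*a + 8)/(a^2 + 6*a + 8)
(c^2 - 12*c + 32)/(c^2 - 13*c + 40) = (c - 4)/(c - 5)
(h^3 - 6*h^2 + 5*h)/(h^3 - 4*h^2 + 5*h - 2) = h*(h - 5)/(h^2 - 3*h + 2)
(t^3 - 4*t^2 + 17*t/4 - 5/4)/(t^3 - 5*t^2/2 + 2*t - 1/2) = (t - 5/2)/(t - 1)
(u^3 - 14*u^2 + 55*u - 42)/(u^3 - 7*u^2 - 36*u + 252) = (u - 1)/(u + 6)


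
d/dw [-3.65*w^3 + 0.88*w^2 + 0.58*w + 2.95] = -10.95*w^2 + 1.76*w + 0.58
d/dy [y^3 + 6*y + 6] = 3*y^2 + 6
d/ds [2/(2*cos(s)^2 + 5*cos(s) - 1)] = 2*(4*cos(s) + 5)*sin(s)/(5*cos(s) + cos(2*s))^2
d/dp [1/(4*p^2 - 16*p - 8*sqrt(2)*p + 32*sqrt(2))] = (-p + sqrt(2) + 2)/(2*(p^2 - 4*p - 2*sqrt(2)*p + 8*sqrt(2))^2)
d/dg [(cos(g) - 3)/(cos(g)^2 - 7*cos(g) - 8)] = (cos(g)^2 - 6*cos(g) + 29)*sin(g)/(sin(g)^2 + 7*cos(g) + 7)^2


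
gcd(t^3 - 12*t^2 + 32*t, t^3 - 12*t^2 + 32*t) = t^3 - 12*t^2 + 32*t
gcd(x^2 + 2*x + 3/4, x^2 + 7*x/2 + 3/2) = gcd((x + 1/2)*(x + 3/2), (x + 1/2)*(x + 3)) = x + 1/2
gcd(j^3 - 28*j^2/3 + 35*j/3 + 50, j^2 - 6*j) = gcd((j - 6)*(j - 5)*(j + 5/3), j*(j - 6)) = j - 6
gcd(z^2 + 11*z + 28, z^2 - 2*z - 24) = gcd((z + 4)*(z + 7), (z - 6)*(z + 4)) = z + 4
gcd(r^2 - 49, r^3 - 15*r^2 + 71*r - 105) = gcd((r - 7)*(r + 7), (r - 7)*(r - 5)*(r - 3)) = r - 7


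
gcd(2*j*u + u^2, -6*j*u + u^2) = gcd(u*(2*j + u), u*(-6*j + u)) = u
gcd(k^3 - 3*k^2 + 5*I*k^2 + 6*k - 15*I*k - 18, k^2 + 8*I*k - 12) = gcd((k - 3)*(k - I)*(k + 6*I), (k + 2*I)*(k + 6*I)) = k + 6*I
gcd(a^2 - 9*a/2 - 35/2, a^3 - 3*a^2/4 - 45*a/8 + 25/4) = a + 5/2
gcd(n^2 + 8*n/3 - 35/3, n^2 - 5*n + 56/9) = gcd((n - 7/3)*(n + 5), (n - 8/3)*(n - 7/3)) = n - 7/3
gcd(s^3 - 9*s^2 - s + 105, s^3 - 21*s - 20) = s - 5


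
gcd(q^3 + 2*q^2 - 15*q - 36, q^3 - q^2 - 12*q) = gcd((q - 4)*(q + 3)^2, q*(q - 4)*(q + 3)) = q^2 - q - 12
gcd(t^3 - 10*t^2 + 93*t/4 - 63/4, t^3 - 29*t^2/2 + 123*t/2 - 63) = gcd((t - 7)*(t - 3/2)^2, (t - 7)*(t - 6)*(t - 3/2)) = t^2 - 17*t/2 + 21/2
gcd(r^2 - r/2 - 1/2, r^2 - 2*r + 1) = r - 1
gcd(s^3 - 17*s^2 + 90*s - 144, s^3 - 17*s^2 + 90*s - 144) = s^3 - 17*s^2 + 90*s - 144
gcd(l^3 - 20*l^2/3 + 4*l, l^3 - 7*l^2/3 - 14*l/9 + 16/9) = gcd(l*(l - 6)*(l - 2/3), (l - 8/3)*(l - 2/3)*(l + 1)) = l - 2/3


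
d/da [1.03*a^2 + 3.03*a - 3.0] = 2.06*a + 3.03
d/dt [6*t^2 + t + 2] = 12*t + 1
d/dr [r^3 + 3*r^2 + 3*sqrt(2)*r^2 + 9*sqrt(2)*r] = 3*r^2 + 6*r + 6*sqrt(2)*r + 9*sqrt(2)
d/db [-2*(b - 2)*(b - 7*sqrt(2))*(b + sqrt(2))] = -6*b^2 + 8*b + 24*sqrt(2)*b - 24*sqrt(2) + 28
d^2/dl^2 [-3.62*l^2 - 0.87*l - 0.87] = -7.24000000000000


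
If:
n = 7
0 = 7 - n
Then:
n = 7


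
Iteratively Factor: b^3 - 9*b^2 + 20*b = (b - 4)*(b^2 - 5*b) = (b - 5)*(b - 4)*(b)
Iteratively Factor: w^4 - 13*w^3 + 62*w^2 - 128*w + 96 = (w - 2)*(w^3 - 11*w^2 + 40*w - 48) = (w - 3)*(w - 2)*(w^2 - 8*w + 16) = (w - 4)*(w - 3)*(w - 2)*(w - 4)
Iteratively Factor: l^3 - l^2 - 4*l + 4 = (l + 2)*(l^2 - 3*l + 2) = (l - 2)*(l + 2)*(l - 1)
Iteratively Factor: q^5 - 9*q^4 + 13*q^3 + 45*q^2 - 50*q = (q - 5)*(q^4 - 4*q^3 - 7*q^2 + 10*q) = q*(q - 5)*(q^3 - 4*q^2 - 7*q + 10) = q*(q - 5)^2*(q^2 + q - 2) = q*(q - 5)^2*(q - 1)*(q + 2)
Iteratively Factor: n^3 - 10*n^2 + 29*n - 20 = (n - 5)*(n^2 - 5*n + 4) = (n - 5)*(n - 4)*(n - 1)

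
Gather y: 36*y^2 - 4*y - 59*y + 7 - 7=36*y^2 - 63*y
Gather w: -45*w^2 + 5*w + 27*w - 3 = -45*w^2 + 32*w - 3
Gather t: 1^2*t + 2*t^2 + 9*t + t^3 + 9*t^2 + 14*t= t^3 + 11*t^2 + 24*t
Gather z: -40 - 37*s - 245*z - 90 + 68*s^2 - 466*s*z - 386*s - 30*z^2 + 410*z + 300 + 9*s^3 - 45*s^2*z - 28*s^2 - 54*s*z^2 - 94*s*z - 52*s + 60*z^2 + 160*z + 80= 9*s^3 + 40*s^2 - 475*s + z^2*(30 - 54*s) + z*(-45*s^2 - 560*s + 325) + 250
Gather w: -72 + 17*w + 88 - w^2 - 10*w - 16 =-w^2 + 7*w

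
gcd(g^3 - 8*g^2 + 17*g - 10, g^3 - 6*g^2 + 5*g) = g^2 - 6*g + 5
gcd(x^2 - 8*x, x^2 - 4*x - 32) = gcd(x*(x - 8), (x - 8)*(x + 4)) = x - 8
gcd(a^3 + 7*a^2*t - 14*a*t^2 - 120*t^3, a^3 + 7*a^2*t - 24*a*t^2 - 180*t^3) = a + 6*t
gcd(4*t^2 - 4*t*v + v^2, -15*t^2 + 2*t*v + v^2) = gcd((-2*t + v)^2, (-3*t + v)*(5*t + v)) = 1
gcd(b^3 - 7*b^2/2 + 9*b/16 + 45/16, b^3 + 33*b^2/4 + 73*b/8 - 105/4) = b - 5/4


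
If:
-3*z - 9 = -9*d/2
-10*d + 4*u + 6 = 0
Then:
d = 2*z/3 + 2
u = 5*z/3 + 7/2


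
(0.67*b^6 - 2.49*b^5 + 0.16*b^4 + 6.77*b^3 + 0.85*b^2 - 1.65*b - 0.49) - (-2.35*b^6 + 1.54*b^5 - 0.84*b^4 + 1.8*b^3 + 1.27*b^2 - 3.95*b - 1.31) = 3.02*b^6 - 4.03*b^5 + 1.0*b^4 + 4.97*b^3 - 0.42*b^2 + 2.3*b + 0.82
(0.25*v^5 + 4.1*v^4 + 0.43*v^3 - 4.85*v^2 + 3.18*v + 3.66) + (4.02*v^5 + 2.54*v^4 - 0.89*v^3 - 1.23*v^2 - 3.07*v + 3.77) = 4.27*v^5 + 6.64*v^4 - 0.46*v^3 - 6.08*v^2 + 0.11*v + 7.43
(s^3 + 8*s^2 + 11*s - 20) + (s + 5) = s^3 + 8*s^2 + 12*s - 15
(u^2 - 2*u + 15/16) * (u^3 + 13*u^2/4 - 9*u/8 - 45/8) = u^5 + 5*u^4/4 - 107*u^3/16 - 21*u^2/64 + 1305*u/128 - 675/128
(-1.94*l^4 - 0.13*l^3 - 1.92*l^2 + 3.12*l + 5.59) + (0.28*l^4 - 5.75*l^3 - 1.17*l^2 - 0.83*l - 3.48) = -1.66*l^4 - 5.88*l^3 - 3.09*l^2 + 2.29*l + 2.11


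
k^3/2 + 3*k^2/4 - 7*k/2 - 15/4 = (k/2 + 1/2)*(k - 5/2)*(k + 3)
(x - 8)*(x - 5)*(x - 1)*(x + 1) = x^4 - 13*x^3 + 39*x^2 + 13*x - 40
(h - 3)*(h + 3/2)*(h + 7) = h^3 + 11*h^2/2 - 15*h - 63/2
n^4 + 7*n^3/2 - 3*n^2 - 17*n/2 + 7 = (n - 1)^2*(n + 2)*(n + 7/2)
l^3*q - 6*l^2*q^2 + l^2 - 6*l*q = l*(l - 6*q)*(l*q + 1)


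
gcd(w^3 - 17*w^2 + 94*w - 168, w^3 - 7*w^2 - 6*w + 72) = w^2 - 10*w + 24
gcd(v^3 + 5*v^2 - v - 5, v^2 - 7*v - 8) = v + 1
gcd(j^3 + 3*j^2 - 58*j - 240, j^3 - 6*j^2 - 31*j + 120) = j^2 - 3*j - 40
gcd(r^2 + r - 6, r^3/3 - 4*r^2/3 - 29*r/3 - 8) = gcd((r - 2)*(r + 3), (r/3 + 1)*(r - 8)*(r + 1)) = r + 3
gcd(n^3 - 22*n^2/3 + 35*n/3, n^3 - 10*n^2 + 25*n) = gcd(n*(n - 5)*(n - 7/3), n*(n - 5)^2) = n^2 - 5*n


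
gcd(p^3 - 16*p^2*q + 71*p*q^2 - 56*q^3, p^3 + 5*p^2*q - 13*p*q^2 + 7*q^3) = p - q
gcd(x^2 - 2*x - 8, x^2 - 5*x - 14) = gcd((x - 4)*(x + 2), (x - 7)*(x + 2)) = x + 2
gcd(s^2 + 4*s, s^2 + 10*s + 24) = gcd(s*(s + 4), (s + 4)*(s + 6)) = s + 4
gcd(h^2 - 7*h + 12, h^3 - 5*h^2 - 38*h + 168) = h - 4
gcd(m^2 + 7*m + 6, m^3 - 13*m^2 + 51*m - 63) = 1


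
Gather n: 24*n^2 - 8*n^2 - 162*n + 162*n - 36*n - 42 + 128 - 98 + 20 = 16*n^2 - 36*n + 8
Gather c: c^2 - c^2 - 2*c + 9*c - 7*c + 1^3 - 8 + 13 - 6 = 0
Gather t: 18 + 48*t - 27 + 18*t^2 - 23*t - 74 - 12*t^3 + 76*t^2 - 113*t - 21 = -12*t^3 + 94*t^2 - 88*t - 104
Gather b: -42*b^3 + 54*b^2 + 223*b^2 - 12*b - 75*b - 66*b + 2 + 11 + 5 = -42*b^3 + 277*b^2 - 153*b + 18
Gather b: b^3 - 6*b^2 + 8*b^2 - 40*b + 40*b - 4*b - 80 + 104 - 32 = b^3 + 2*b^2 - 4*b - 8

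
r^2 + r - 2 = (r - 1)*(r + 2)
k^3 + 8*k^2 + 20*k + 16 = (k + 2)^2*(k + 4)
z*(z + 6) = z^2 + 6*z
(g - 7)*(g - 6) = g^2 - 13*g + 42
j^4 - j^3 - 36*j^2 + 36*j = j*(j - 6)*(j - 1)*(j + 6)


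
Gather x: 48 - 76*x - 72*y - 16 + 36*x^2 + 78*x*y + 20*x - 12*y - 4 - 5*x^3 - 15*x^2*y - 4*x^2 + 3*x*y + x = -5*x^3 + x^2*(32 - 15*y) + x*(81*y - 55) - 84*y + 28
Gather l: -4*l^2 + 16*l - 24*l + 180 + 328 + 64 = -4*l^2 - 8*l + 572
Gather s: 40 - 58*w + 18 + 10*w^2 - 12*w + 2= 10*w^2 - 70*w + 60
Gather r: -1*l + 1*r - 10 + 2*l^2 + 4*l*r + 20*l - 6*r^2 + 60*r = 2*l^2 + 19*l - 6*r^2 + r*(4*l + 61) - 10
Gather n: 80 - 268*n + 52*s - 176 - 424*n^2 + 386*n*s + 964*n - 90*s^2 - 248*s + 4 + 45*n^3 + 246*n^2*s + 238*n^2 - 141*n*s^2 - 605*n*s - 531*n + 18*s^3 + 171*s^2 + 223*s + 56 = 45*n^3 + n^2*(246*s - 186) + n*(-141*s^2 - 219*s + 165) + 18*s^3 + 81*s^2 + 27*s - 36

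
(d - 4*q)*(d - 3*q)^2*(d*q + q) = d^4*q - 10*d^3*q^2 + d^3*q + 33*d^2*q^3 - 10*d^2*q^2 - 36*d*q^4 + 33*d*q^3 - 36*q^4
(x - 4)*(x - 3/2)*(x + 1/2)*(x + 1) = x^4 - 4*x^3 - 7*x^2/4 + 25*x/4 + 3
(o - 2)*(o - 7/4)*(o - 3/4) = o^3 - 9*o^2/2 + 101*o/16 - 21/8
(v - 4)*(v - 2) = v^2 - 6*v + 8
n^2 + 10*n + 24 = (n + 4)*(n + 6)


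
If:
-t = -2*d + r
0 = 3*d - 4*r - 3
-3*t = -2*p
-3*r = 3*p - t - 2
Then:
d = 13/53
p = 84/53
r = -30/53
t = 56/53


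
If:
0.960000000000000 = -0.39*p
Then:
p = -2.46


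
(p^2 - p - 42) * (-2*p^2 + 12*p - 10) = -2*p^4 + 14*p^3 + 62*p^2 - 494*p + 420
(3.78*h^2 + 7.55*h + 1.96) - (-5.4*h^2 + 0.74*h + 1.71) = 9.18*h^2 + 6.81*h + 0.25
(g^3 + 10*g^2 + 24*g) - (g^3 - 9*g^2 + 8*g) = 19*g^2 + 16*g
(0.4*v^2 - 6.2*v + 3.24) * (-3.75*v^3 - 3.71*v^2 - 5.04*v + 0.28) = -1.5*v^5 + 21.766*v^4 + 8.836*v^3 + 19.3396*v^2 - 18.0656*v + 0.9072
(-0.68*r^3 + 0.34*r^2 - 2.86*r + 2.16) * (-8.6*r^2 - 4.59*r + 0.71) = 5.848*r^5 + 0.1972*r^4 + 22.5526*r^3 - 5.2072*r^2 - 11.945*r + 1.5336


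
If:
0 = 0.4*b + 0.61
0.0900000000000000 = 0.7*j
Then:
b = -1.52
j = 0.13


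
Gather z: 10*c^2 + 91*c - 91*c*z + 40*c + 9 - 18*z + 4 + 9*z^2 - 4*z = 10*c^2 + 131*c + 9*z^2 + z*(-91*c - 22) + 13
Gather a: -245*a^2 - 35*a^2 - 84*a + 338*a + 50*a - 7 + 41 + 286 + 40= -280*a^2 + 304*a + 360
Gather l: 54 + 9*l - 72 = 9*l - 18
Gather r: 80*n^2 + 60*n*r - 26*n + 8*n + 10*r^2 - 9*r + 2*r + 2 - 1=80*n^2 - 18*n + 10*r^2 + r*(60*n - 7) + 1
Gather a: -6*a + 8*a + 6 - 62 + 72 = 2*a + 16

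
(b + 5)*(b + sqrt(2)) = b^2 + sqrt(2)*b + 5*b + 5*sqrt(2)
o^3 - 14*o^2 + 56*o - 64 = (o - 8)*(o - 4)*(o - 2)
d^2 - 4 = (d - 2)*(d + 2)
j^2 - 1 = (j - 1)*(j + 1)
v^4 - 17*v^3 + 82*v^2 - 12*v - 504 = (v - 7)*(v - 6)^2*(v + 2)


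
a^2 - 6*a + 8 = (a - 4)*(a - 2)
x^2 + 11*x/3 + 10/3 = (x + 5/3)*(x + 2)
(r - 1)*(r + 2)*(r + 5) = r^3 + 6*r^2 + 3*r - 10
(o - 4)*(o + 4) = o^2 - 16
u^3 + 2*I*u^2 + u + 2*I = (u - I)*(u + I)*(u + 2*I)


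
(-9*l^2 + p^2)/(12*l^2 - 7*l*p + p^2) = (3*l + p)/(-4*l + p)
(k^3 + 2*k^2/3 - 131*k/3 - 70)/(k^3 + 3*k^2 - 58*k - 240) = (3*k^2 - 16*k - 35)/(3*(k^2 - 3*k - 40))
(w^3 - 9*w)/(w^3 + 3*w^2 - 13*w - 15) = w*(w + 3)/(w^2 + 6*w + 5)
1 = 1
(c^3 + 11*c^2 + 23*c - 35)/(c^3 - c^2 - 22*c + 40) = (c^2 + 6*c - 7)/(c^2 - 6*c + 8)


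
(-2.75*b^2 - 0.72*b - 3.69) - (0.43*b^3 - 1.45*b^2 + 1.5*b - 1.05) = -0.43*b^3 - 1.3*b^2 - 2.22*b - 2.64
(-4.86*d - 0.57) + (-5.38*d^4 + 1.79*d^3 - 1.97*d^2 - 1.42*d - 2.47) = -5.38*d^4 + 1.79*d^3 - 1.97*d^2 - 6.28*d - 3.04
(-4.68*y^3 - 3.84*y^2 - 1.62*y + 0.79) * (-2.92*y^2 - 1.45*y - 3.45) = 13.6656*y^5 + 17.9988*y^4 + 26.4444*y^3 + 13.2902*y^2 + 4.4435*y - 2.7255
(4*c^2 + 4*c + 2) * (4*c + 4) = 16*c^3 + 32*c^2 + 24*c + 8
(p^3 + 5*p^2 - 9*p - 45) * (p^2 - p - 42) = p^5 + 4*p^4 - 56*p^3 - 246*p^2 + 423*p + 1890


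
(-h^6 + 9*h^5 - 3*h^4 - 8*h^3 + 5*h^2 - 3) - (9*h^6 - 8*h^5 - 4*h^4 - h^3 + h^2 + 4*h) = -10*h^6 + 17*h^5 + h^4 - 7*h^3 + 4*h^2 - 4*h - 3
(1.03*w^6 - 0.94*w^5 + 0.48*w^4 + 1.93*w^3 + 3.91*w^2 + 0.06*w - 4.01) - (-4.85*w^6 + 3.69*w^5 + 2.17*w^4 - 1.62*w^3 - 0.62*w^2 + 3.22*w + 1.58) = 5.88*w^6 - 4.63*w^5 - 1.69*w^4 + 3.55*w^3 + 4.53*w^2 - 3.16*w - 5.59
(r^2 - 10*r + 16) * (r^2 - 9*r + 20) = r^4 - 19*r^3 + 126*r^2 - 344*r + 320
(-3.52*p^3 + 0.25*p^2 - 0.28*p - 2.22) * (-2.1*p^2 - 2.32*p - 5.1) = 7.392*p^5 + 7.6414*p^4 + 17.96*p^3 + 4.0366*p^2 + 6.5784*p + 11.322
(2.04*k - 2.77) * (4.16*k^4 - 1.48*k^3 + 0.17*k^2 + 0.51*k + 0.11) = 8.4864*k^5 - 14.5424*k^4 + 4.4464*k^3 + 0.5695*k^2 - 1.1883*k - 0.3047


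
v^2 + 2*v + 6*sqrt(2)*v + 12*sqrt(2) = (v + 2)*(v + 6*sqrt(2))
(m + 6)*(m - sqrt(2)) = m^2 - sqrt(2)*m + 6*m - 6*sqrt(2)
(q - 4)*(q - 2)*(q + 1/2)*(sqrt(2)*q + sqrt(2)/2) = sqrt(2)*q^4 - 5*sqrt(2)*q^3 + 9*sqrt(2)*q^2/4 + 13*sqrt(2)*q/2 + 2*sqrt(2)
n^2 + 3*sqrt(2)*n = n*(n + 3*sqrt(2))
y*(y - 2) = y^2 - 2*y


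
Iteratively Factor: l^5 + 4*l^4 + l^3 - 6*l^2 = (l + 3)*(l^4 + l^3 - 2*l^2) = l*(l + 3)*(l^3 + l^2 - 2*l) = l*(l + 2)*(l + 3)*(l^2 - l) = l^2*(l + 2)*(l + 3)*(l - 1)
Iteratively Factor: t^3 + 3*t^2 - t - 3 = (t - 1)*(t^2 + 4*t + 3) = (t - 1)*(t + 3)*(t + 1)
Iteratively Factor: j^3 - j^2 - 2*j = (j)*(j^2 - j - 2) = j*(j + 1)*(j - 2)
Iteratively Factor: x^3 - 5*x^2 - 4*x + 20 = (x - 2)*(x^2 - 3*x - 10) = (x - 5)*(x - 2)*(x + 2)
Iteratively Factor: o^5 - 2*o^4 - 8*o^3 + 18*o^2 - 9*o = (o - 1)*(o^4 - o^3 - 9*o^2 + 9*o) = (o - 3)*(o - 1)*(o^3 + 2*o^2 - 3*o) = (o - 3)*(o - 1)^2*(o^2 + 3*o) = o*(o - 3)*(o - 1)^2*(o + 3)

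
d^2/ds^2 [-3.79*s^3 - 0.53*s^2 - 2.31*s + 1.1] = -22.74*s - 1.06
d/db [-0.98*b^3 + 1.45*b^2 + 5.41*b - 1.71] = -2.94*b^2 + 2.9*b + 5.41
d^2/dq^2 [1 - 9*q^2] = -18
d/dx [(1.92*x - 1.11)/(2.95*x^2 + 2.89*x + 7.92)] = (-5.664*x^2 + 6.549*x + 18.4143)/(8.7025*x^4 + 17.051*x^3 + 55.0801*x^2 + 45.7776*x + 62.7264)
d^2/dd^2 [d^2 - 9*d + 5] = 2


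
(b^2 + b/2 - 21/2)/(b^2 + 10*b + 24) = (2*b^2 + b - 21)/(2*(b^2 + 10*b + 24))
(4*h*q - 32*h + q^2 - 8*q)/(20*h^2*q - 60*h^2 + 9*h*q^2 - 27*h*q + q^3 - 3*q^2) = (q - 8)/(5*h*q - 15*h + q^2 - 3*q)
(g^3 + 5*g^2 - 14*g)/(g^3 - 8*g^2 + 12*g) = (g + 7)/(g - 6)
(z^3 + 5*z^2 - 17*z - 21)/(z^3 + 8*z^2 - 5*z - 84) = (z + 1)/(z + 4)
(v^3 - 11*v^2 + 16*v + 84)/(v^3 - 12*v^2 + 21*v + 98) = (v - 6)/(v - 7)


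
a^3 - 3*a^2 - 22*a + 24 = (a - 6)*(a - 1)*(a + 4)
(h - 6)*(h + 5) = h^2 - h - 30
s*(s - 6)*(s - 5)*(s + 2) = s^4 - 9*s^3 + 8*s^2 + 60*s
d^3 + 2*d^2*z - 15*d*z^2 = d*(d - 3*z)*(d + 5*z)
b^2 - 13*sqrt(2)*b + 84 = (b - 7*sqrt(2))*(b - 6*sqrt(2))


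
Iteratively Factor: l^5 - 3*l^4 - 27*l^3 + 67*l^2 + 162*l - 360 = (l + 4)*(l^4 - 7*l^3 + l^2 + 63*l - 90) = (l - 5)*(l + 4)*(l^3 - 2*l^2 - 9*l + 18) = (l - 5)*(l + 3)*(l + 4)*(l^2 - 5*l + 6) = (l - 5)*(l - 2)*(l + 3)*(l + 4)*(l - 3)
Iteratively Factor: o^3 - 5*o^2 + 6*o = (o - 2)*(o^2 - 3*o) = (o - 3)*(o - 2)*(o)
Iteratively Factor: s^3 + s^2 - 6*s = (s - 2)*(s^2 + 3*s) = (s - 2)*(s + 3)*(s)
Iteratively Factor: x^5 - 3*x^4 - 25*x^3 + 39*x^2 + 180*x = (x)*(x^4 - 3*x^3 - 25*x^2 + 39*x + 180) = x*(x - 4)*(x^3 + x^2 - 21*x - 45) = x*(x - 5)*(x - 4)*(x^2 + 6*x + 9) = x*(x - 5)*(x - 4)*(x + 3)*(x + 3)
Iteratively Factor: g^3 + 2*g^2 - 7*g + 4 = (g - 1)*(g^2 + 3*g - 4) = (g - 1)^2*(g + 4)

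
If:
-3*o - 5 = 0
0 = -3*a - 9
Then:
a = -3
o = -5/3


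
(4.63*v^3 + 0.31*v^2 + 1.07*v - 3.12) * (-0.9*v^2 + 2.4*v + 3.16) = -4.167*v^5 + 10.833*v^4 + 14.4118*v^3 + 6.3556*v^2 - 4.1068*v - 9.8592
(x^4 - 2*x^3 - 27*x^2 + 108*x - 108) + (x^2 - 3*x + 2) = x^4 - 2*x^3 - 26*x^2 + 105*x - 106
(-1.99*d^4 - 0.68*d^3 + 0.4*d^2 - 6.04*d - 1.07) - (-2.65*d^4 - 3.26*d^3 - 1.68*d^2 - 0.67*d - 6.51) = 0.66*d^4 + 2.58*d^3 + 2.08*d^2 - 5.37*d + 5.44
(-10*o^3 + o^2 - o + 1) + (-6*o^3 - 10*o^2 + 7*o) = -16*o^3 - 9*o^2 + 6*o + 1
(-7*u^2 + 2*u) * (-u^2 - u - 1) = 7*u^4 + 5*u^3 + 5*u^2 - 2*u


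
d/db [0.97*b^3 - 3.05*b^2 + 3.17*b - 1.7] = 2.91*b^2 - 6.1*b + 3.17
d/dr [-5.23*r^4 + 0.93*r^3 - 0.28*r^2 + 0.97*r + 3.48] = -20.92*r^3 + 2.79*r^2 - 0.56*r + 0.97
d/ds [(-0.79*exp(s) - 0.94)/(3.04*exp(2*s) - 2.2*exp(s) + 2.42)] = (2.4016*exp(2*s) + 5.7152*exp(s) - 3.9798)*exp(s)/(9.2416*exp(4*s) - 13.376*exp(3*s) + 19.5536*exp(2*s) - 10.648*exp(s) + 5.8564)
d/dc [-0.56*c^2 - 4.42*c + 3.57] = -1.12*c - 4.42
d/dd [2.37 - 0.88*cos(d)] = 0.88*sin(d)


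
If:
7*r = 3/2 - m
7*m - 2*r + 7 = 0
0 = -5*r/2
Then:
No Solution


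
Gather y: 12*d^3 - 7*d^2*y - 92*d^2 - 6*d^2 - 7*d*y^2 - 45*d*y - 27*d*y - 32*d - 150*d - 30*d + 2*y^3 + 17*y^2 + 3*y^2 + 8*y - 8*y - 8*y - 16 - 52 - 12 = 12*d^3 - 98*d^2 - 212*d + 2*y^3 + y^2*(20 - 7*d) + y*(-7*d^2 - 72*d - 8) - 80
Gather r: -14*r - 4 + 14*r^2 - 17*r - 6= 14*r^2 - 31*r - 10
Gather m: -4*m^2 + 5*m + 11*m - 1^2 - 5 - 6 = -4*m^2 + 16*m - 12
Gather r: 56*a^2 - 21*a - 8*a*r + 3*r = 56*a^2 - 21*a + r*(3 - 8*a)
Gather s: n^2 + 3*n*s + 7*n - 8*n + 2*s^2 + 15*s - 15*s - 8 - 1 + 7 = n^2 + 3*n*s - n + 2*s^2 - 2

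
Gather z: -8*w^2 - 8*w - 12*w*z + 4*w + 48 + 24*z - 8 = -8*w^2 - 4*w + z*(24 - 12*w) + 40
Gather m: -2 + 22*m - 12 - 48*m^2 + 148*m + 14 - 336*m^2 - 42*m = -384*m^2 + 128*m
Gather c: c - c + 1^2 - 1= 0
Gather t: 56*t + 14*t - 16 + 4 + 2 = 70*t - 10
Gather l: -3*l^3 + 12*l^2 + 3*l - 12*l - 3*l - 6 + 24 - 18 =-3*l^3 + 12*l^2 - 12*l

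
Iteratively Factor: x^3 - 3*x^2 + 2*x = (x - 1)*(x^2 - 2*x) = (x - 2)*(x - 1)*(x)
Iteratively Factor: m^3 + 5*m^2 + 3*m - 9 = (m + 3)*(m^2 + 2*m - 3) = (m - 1)*(m + 3)*(m + 3)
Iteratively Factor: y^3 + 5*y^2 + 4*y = (y + 4)*(y^2 + y) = y*(y + 4)*(y + 1)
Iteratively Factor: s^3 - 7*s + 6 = (s + 3)*(s^2 - 3*s + 2) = (s - 2)*(s + 3)*(s - 1)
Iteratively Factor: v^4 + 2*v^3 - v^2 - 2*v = (v + 2)*(v^3 - v) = (v + 1)*(v + 2)*(v^2 - v) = (v - 1)*(v + 1)*(v + 2)*(v)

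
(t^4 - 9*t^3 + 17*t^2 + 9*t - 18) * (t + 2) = t^5 - 7*t^4 - t^3 + 43*t^2 - 36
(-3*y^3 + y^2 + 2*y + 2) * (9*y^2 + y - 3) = -27*y^5 + 6*y^4 + 28*y^3 + 17*y^2 - 4*y - 6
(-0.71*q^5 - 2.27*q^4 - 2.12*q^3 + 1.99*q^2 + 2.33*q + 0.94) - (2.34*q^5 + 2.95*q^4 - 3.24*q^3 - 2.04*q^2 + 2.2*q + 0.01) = -3.05*q^5 - 5.22*q^4 + 1.12*q^3 + 4.03*q^2 + 0.13*q + 0.93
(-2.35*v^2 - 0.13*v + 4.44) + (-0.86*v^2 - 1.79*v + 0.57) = -3.21*v^2 - 1.92*v + 5.01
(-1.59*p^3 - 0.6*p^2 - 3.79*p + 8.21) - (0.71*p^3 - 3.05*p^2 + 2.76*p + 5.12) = -2.3*p^3 + 2.45*p^2 - 6.55*p + 3.09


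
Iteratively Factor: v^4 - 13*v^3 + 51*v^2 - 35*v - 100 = (v - 4)*(v^3 - 9*v^2 + 15*v + 25) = (v - 5)*(v - 4)*(v^2 - 4*v - 5) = (v - 5)^2*(v - 4)*(v + 1)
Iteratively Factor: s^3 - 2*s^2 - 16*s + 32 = (s + 4)*(s^2 - 6*s + 8) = (s - 2)*(s + 4)*(s - 4)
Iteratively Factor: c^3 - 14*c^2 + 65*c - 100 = (c - 5)*(c^2 - 9*c + 20) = (c - 5)*(c - 4)*(c - 5)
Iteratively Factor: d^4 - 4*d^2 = (d)*(d^3 - 4*d) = d*(d + 2)*(d^2 - 2*d) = d^2*(d + 2)*(d - 2)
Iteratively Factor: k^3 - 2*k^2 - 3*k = (k - 3)*(k^2 + k) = k*(k - 3)*(k + 1)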